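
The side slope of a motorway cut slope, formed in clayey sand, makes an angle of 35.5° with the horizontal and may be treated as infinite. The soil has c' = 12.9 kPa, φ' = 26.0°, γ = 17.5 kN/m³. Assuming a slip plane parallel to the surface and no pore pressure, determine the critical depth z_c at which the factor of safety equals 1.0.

Setting FS = 1.00 in FS = [c' + γz cos²β tanφ'] / [γz sinβ cosβ] and solving for z:
z = c' / [γ cosβ (FS·sinβ − cosβ·tanφ')]
  = 12.9 / [17.5·cos35.5°·(1.00·sin35.5° − cos35.5°·tan26.0°)]
  = 12.9 / [17.5·0.8141·(1.00·0.5807 − 0.8141·0.4877)]
  = 12.9 / 2.6162 = 4.931 m

z_c = 4.93 m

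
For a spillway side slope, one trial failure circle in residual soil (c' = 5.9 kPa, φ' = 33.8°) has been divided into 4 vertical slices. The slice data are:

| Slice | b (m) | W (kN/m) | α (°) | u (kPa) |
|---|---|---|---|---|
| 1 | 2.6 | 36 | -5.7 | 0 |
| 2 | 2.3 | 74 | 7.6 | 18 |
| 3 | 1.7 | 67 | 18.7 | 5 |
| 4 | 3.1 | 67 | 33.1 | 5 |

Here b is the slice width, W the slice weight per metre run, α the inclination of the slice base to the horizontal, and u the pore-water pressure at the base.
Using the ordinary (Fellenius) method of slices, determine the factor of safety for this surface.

Ordinary method of slices: FS = Σ[c'·Δl_i + (W_i cosα_i − u_i·Δl_i)·tanφ'] / Σ W_i sinα_i, with Δl_i = b_i / cosα_i.
Slice 1: Δl = 2.6/cos(-5.7°) = 2.613 m; N'_1 = 36·cos(-5.7°) − 0·2.613 = 35.8; c'Δl = 15.42; W sinα = -3.6
Slice 2: Δl = 2.3/cos7.6° = 2.320 m; N'_2 = 74·cos7.6° − 18·2.320 = 31.6; c'Δl = 13.69; W sinα = 9.8
Slice 3: Δl = 1.7/cos18.7° = 1.795 m; N'_3 = 67·cos18.7° − 5·1.795 = 54.5; c'Δl = 10.59; W sinα = 21.5
Slice 4: Δl = 3.1/cos33.1° = 3.701 m; N'_4 = 67·cos33.1° − 5·3.701 = 37.6; c'Δl = 21.83; W sinα = 36.6
Σc'Δl = 61.5 kN/m; ΣN' = 159.5 kN/m; ΣW sinα = 64.3 kN/m
Resisting = 61.5 + 159.5·tan33.8° = 61.5 + 106.8 = 168.3 kN/m
FS = 168.3 / 64.3 = 2.618

FS = 2.62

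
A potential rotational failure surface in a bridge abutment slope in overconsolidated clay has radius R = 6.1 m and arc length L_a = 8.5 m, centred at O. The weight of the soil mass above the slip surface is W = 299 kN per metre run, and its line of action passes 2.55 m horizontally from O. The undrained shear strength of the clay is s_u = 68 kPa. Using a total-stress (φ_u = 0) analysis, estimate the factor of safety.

FS = 4.62

Taking moments about the centre O, the resisting moment is provided by the undrained shear strength acting along the arc:
M_R = s_u·L_a·R = 68·8.50·6.1 = 3525.8 kN·m/m
M_D = W·d = 299·2.55 = 762.4 kN·m/m
FS = M_R / M_D = 3525.8 / 762.4 = 4.624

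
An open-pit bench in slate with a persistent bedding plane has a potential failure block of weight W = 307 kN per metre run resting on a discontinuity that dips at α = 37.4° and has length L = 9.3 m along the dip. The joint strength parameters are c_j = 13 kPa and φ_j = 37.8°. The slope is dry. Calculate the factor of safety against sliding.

Resolving the block weight along and normal to the plane and applying the Mohr–Coulomb strength on the joint:
N' = W cosα = 307·cos37.4° = 243.9 kN/m
Driving force T = W sinα = 307·sin37.4° = 186.5 kN/m
Resisting force R = c_j·L + N'·tanφ_j = 13·9.3 + 243.9·tan37.8° = 120.9 + 189.2 = 310.1 kN/m
FS = R / T = 310.1 / 186.5 = 1.663

FS = 1.66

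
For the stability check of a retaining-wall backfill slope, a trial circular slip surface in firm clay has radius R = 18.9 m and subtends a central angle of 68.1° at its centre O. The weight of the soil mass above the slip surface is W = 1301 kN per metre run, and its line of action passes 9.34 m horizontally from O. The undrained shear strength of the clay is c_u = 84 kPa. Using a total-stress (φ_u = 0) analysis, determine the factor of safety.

FS = 2.93

Taking moments about the centre O, the resisting moment is provided by the undrained shear strength acting along the arc:
Arc length L_a = R·θ = 18.9·(68.1°·π/180) = 18.9·1.1886 = 22.46 m
M_R = c_u·L_a·R = 84·22.46·18.9 = 35663.8 kN·m/m
M_D = W·d = 1301·9.34 = 12151.3 kN·m/m
FS = M_R / M_D = 35663.8 / 12151.3 = 2.935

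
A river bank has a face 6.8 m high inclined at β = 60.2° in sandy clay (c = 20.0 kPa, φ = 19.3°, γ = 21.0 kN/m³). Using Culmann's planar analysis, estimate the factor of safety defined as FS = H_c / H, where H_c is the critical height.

FS = 1.88

H_c = (4c/γ) · sinβ cosφ / [1 − cos(β − φ)]
    = (4·20.0/21.0) · sin60.2°·cos19.3° / [1 − cos40.9°]
    = 3.810 · 0.8190 / 0.2441 = 12.78 m
FS = H_c / H = 12.78 / 6.8 = 1.879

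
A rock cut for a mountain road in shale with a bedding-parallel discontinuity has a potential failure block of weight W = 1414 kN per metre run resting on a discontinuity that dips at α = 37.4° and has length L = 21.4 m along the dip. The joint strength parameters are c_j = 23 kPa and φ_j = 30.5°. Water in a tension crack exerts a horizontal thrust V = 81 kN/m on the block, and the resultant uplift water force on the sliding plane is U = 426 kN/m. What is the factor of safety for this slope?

Resolving the block weight along and normal to the plane and applying the Mohr–Coulomb strength on the joint:
N' = W cosα − U − V sinα = 1414·cos37.4° − 426 − 81·sin37.4° = 648.1 kN/m
Driving force T = W sinα + V cosα = 1414·sin37.4° + 81·cos37.4° = 923.2 kN/m
Resisting force R = c_j·L + N'·tanφ_j = 23·21.4 + 648.1·tan30.5° = 492.2 + 381.8 = 874.0 kN/m
FS = R / T = 874.0 / 923.2 = 0.947

FS = 0.95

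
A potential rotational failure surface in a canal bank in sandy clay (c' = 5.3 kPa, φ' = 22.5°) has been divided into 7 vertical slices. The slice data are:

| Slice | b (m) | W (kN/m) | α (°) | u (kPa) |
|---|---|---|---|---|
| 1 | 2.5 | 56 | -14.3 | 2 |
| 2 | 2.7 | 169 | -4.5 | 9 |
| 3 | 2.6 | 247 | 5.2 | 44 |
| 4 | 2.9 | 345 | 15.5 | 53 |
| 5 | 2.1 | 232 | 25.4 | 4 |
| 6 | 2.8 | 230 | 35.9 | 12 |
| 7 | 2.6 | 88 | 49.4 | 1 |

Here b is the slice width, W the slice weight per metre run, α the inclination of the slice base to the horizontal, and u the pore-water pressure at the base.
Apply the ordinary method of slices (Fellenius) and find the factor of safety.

Ordinary method of slices: FS = Σ[c'·Δl_i + (W_i cosα_i − u_i·Δl_i)·tanφ'] / Σ W_i sinα_i, with Δl_i = b_i / cosα_i.
Slice 1: Δl = 2.5/cos(-14.3°) = 2.580 m; N'_1 = 56·cos(-14.3°) − 2·2.580 = 49.1; c'Δl = 13.67; W sinα = -13.8
Slice 2: Δl = 2.7/cos(-4.5°) = 2.708 m; N'_2 = 169·cos(-4.5°) − 9·2.708 = 144.1; c'Δl = 14.35; W sinα = -13.3
Slice 3: Δl = 2.6/cos5.2° = 2.611 m; N'_3 = 247·cos5.2° − 44·2.611 = 131.1; c'Δl = 13.84; W sinα = 22.4
Slice 4: Δl = 2.9/cos15.5° = 3.009 m; N'_4 = 345·cos15.5° − 53·3.009 = 173.0; c'Δl = 15.95; W sinα = 92.2
Slice 5: Δl = 2.1/cos25.4° = 2.325 m; N'_5 = 232·cos25.4° − 4·2.325 = 200.3; c'Δl = 12.32; W sinα = 99.5
Slice 6: Δl = 2.8/cos35.9° = 3.457 m; N'_6 = 230·cos35.9° − 12·3.457 = 144.8; c'Δl = 18.32; W sinα = 134.9
Slice 7: Δl = 2.6/cos49.4° = 3.995 m; N'_7 = 88·cos49.4° − 1·3.995 = 53.3; c'Δl = 21.17; W sinα = 66.8
Σc'Δl = 109.6 kN/m; ΣN' = 895.6 kN/m; ΣW sinα = 388.7 kN/m
Resisting = 109.6 + 895.6·tan22.5° = 109.6 + 371.0 = 480.6 kN/m
FS = 480.6 / 388.7 = 1.237

FS = 1.24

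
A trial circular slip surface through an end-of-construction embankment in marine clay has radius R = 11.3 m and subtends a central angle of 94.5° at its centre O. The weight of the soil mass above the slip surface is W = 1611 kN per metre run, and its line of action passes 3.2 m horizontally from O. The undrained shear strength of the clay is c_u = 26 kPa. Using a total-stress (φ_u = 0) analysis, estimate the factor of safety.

FS = 1.06

Taking moments about the centre O, the resisting moment is provided by the undrained shear strength acting along the arc:
Arc length L_a = R·θ = 11.3·(94.5°·π/180) = 11.3·1.6493 = 18.64 m
M_R = c_u·L_a·R = 26·18.64·11.3 = 5475.7 kN·m/m
M_D = W·d = 1611·3.2 = 5155.2 kN·m/m
FS = M_R / M_D = 5475.7 / 5155.2 = 1.062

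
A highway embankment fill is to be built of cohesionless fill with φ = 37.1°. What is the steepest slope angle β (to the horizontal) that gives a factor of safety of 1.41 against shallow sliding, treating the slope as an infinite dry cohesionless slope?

β = 28.2°

For an infinite dry cohesionless slope FS = tanφ/tanβ, so tanβ = tanφ / FS.
tanβ = tan37.1° / 1.41 = 0.7563 / 1.41 = 0.5364
β = arctan(0.5364) = 28.21°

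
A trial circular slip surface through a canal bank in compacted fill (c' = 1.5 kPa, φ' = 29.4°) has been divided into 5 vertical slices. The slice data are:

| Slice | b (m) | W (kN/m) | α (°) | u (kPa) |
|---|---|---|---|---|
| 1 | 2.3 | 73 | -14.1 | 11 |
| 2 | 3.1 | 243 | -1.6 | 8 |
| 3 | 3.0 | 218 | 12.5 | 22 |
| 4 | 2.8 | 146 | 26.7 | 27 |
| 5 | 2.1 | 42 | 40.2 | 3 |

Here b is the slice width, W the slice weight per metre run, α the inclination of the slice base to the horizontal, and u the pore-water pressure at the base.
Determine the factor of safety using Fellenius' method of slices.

Ordinary method of slices: FS = Σ[c'·Δl_i + (W_i cosα_i − u_i·Δl_i)·tanφ'] / Σ W_i sinα_i, with Δl_i = b_i / cosα_i.
Slice 1: Δl = 2.3/cos(-14.1°) = 2.371 m; N'_1 = 73·cos(-14.1°) − 11·2.371 = 44.7; c'Δl = 3.56; W sinα = -17.8
Slice 2: Δl = 3.1/cos(-1.6°) = 3.101 m; N'_2 = 243·cos(-1.6°) − 8·3.101 = 218.1; c'Δl = 4.65; W sinα = -6.8
Slice 3: Δl = 3.0/cos12.5° = 3.073 m; N'_3 = 218·cos12.5° − 22·3.073 = 145.2; c'Δl = 4.61; W sinα = 47.2
Slice 4: Δl = 2.8/cos26.7° = 3.134 m; N'_4 = 146·cos26.7° − 27·3.134 = 45.8; c'Δl = 4.70; W sinα = 65.6
Slice 5: Δl = 2.1/cos40.2° = 2.749 m; N'_5 = 42·cos40.2° − 3·2.749 = 23.8; c'Δl = 4.12; W sinα = 27.1
Σc'Δl = 21.6 kN/m; ΣN' = 477.7 kN/m; ΣW sinα = 115.3 kN/m
Resisting = 21.6 + 477.7·tan29.4° = 21.6 + 269.2 = 290.8 kN/m
FS = 290.8 / 115.3 = 2.522

FS = 2.52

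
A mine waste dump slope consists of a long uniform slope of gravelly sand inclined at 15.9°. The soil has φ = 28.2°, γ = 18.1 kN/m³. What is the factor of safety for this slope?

FS = 1.88

For a dry cohesionless infinite slope the factor of safety is FS = tanφ / tanβ.
FS = tan28.2° / tan15.9° = 0.5362 / 0.2849 = 1.882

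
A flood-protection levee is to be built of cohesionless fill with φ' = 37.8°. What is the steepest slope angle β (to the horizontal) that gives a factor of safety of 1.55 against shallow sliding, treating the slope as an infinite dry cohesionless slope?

For an infinite dry cohesionless slope FS = tanφ'/tanβ, so tanβ = tanφ' / FS.
tanβ = tan37.8° / 1.55 = 0.7757 / 1.55 = 0.5004
β = arctan(0.5004) = 26.59°

β = 26.6°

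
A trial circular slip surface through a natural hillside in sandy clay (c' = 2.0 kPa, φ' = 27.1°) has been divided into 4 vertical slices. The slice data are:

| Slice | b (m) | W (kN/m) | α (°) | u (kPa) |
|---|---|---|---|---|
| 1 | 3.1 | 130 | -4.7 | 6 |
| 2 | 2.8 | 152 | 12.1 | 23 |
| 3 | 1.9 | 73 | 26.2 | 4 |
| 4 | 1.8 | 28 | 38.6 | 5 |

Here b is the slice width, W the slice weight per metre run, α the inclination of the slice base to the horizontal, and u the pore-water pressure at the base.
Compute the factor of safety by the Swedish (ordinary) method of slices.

Ordinary method of slices: FS = Σ[c'·Δl_i + (W_i cosα_i − u_i·Δl_i)·tanφ'] / Σ W_i sinα_i, with Δl_i = b_i / cosα_i.
Slice 1: Δl = 3.1/cos(-4.7°) = 3.110 m; N'_1 = 130·cos(-4.7°) − 6·3.110 = 110.9; c'Δl = 6.22; W sinα = -10.7
Slice 2: Δl = 2.8/cos12.1° = 2.864 m; N'_2 = 152·cos12.1° − 23·2.864 = 82.8; c'Δl = 5.73; W sinα = 31.9
Slice 3: Δl = 1.9/cos26.2° = 2.118 m; N'_3 = 73·cos26.2° − 4·2.118 = 57.0; c'Δl = 4.24; W sinα = 32.2
Slice 4: Δl = 1.8/cos38.6° = 2.303 m; N'_4 = 28·cos38.6° − 5·2.303 = 10.4; c'Δl = 4.61; W sinα = 17.5
Σc'Δl = 20.8 kN/m; ΣN' = 261.1 kN/m; ΣW sinα = 70.9 kN/m
Resisting = 20.8 + 261.1·tan27.1° = 20.8 + 133.6 = 154.4 kN/m
FS = 154.4 / 70.9 = 2.177

FS = 2.18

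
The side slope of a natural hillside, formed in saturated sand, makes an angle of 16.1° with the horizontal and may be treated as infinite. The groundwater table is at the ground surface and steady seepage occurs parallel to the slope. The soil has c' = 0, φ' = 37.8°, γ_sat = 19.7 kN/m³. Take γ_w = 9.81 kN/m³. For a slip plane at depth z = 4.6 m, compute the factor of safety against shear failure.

FS = 1.35

With seepage parallel to the slope and the water table at the surface, the effective normal stress on the slip plane uses the buoyant unit weight γ' = γ_sat − γ_w while the driving shear stress uses γ_sat:
FS = [c' + γ' z cos²β tanφ'] / [γ_sat z sinβ cosβ]
(For c' = 0 this reduces to FS = (γ'/γ_sat)·tanφ'/tanβ.)
γ' = 19.7 − 9.81 = 9.89 kN/m³
Numerator = 0.0 + 9.89·4.6·cos²16.1°·tan37.8° = 0.0 + 9.89·4.6·0.9231·0.7757 = 32.575 kPa
Denominator = 19.7·4.6·sin16.1°·cos16.1° = 19.7·4.6·0.2773·0.9608 = 24.145 kPa
FS = 32.575 / 24.145 = 1.349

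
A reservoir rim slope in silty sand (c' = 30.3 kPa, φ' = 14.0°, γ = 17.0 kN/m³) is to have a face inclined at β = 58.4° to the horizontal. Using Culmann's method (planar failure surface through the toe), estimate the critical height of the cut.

Culmann's analysis gives the critical failure plane at α_cr = (β + φ')/2 = (58.4 + 14.0)/2 = 36.2°, and the critical height
H_c = (4c'/γ) · sinβ cosφ' / [1 − cos(β − φ')]
    = (4·30.3/17.0) · sin58.4°·cos14.0° / [1 − cos(44.4°)]
    = 7.129 · 0.8517·0.9703 / [1 − 0.7145]
    = 7.129 · 0.8264 / 0.2855
    = 20.64 m

H_c = 20.64 m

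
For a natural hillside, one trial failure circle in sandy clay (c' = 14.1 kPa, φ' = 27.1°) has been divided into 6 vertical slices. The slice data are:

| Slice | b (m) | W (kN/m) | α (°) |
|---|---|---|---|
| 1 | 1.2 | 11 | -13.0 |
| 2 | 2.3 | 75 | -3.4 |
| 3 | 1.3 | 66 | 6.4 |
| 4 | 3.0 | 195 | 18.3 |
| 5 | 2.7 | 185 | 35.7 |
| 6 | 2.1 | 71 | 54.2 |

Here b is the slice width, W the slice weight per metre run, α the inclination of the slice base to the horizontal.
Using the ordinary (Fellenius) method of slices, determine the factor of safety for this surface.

FS = 2.12

Ordinary method of slices: FS = Σ[c'·Δl_i + (W_i cosα_i)·tanφ'] / Σ W_i sinα_i, with Δl_i = b_i / cosα_i.
Slice 1: Δl = 1.2/cos(-13.0°) = 1.232 m; N'_1 = 11·cos(-13.0°) = 10.7; c'Δl = 17.37; W sinα = -2.5
Slice 2: Δl = 2.3/cos(-3.4°) = 2.304 m; N'_2 = 75·cos(-3.4°) = 74.9; c'Δl = 32.49; W sinα = -4.4
Slice 3: Δl = 1.3/cos6.4° = 1.308 m; N'_3 = 66·cos6.4° = 65.6; c'Δl = 18.44; W sinα = 7.4
Slice 4: Δl = 3.0/cos18.3° = 3.160 m; N'_4 = 195·cos18.3° = 185.1; c'Δl = 44.55; W sinα = 61.2
Slice 5: Δl = 2.7/cos35.7° = 3.325 m; N'_5 = 185·cos35.7° = 150.2; c'Δl = 46.88; W sinα = 108.0
Slice 6: Δl = 2.1/cos54.2° = 3.590 m; N'_6 = 71·cos54.2° = 41.5; c'Δl = 50.62; W sinα = 57.6
Σc'Δl = 210.3 kN/m; ΣN' = 528.1 kN/m; ΣW sinα = 227.2 kN/m
Resisting = 210.3 + 528.1·tan27.1° = 210.3 + 270.2 = 480.6 kN/m
FS = 480.6 / 227.2 = 2.115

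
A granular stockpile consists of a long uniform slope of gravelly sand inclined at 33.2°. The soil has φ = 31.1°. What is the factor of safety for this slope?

For a dry cohesionless infinite slope the factor of safety is FS = tanφ / tanβ.
FS = tan31.1° / tan33.2° = 0.6032 / 0.6544 = 0.922

FS = 0.92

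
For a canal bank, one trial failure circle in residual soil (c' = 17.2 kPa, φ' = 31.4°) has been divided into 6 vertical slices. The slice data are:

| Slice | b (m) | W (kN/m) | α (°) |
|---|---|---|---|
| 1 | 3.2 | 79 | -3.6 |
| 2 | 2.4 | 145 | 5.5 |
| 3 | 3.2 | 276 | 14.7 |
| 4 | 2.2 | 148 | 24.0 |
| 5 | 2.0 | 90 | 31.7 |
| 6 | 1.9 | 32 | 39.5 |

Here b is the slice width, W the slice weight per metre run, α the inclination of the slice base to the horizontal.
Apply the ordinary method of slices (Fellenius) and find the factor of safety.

FS = 3.49

Ordinary method of slices: FS = Σ[c'·Δl_i + (W_i cosα_i)·tanφ'] / Σ W_i sinα_i, with Δl_i = b_i / cosα_i.
Slice 1: Δl = 3.2/cos(-3.6°) = 3.206 m; N'_1 = 79·cos(-3.6°) = 78.8; c'Δl = 55.15; W sinα = -5.0
Slice 2: Δl = 2.4/cos5.5° = 2.411 m; N'_2 = 145·cos5.5° = 144.3; c'Δl = 41.47; W sinα = 13.9
Slice 3: Δl = 3.2/cos14.7° = 3.308 m; N'_3 = 276·cos14.7° = 267.0; c'Δl = 56.90; W sinα = 70.0
Slice 4: Δl = 2.2/cos24.0° = 2.408 m; N'_4 = 148·cos24.0° = 135.2; c'Δl = 41.42; W sinα = 60.2
Slice 5: Δl = 2.0/cos31.7° = 2.351 m; N'_5 = 90·cos31.7° = 76.6; c'Δl = 40.43; W sinα = 47.3
Slice 6: Δl = 1.9/cos39.5° = 2.462 m; N'_6 = 32·cos39.5° = 24.7; c'Δl = 42.35; W sinα = 20.4
Σc'Δl = 277.7 kN/m; ΣN' = 726.6 kN/m; ΣW sinα = 206.8 kN/m
Resisting = 277.7 + 726.6·tan31.4° = 277.7 + 443.5 = 721.3 kN/m
FS = 721.3 / 206.8 = 3.487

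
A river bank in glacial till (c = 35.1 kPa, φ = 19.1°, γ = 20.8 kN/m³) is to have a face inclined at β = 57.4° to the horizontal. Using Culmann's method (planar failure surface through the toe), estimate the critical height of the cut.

Culmann's analysis gives the critical failure plane at α_cr = (β + φ)/2 = (57.4 + 19.1)/2 = 38.2°, and the critical height
H_c = (4c/γ) · sinβ cosφ / [1 − cos(β − φ)]
    = (4·35.1/20.8) · sin57.4°·cos19.1° / [1 − cos(38.3°)]
    = 6.750 · 0.8425·0.9449 / [1 − 0.7848]
    = 6.750 · 0.7961 / 0.2152
    = 24.97 m

H_c = 24.97 m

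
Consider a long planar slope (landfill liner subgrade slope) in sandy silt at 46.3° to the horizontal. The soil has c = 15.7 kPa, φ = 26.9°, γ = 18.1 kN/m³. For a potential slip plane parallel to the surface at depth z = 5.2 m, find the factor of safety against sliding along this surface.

FS = 0.82

For an infinite slope with a slip plane parallel to the surface (no pore pressure): FS = [c + γz cos²β tanφ] / [γz sinβ cosβ].
γz = 18.1·5.2 = 94.12 kN/m²
Numerator = 15.7 + 94.12·cos²46.3°·tan26.9° = 15.7 + 94.12·0.4773·0.5073 = 38.492 kPa
Denominator = 94.12·sin46.3°·cos46.3° = 94.12·0.7230·0.6909 = 47.012 kPa
FS = 38.492 / 47.012 = 0.819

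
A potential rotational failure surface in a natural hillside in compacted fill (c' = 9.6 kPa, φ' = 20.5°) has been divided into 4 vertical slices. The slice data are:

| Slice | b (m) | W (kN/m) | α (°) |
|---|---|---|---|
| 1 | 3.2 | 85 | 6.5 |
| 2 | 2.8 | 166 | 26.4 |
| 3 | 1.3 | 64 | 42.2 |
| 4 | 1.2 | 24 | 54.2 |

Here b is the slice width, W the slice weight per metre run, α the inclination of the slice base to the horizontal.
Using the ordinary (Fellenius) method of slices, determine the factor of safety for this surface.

FS = 1.42

Ordinary method of slices: FS = Σ[c'·Δl_i + (W_i cosα_i)·tanφ'] / Σ W_i sinα_i, with Δl_i = b_i / cosα_i.
Slice 1: Δl = 3.2/cos6.5° = 3.221 m; N'_1 = 85·cos6.5° = 84.5; c'Δl = 30.92; W sinα = 9.6
Slice 2: Δl = 2.8/cos26.4° = 3.126 m; N'_2 = 166·cos26.4° = 148.7; c'Δl = 30.01; W sinα = 73.8
Slice 3: Δl = 1.3/cos42.2° = 1.755 m; N'_3 = 64·cos42.2° = 47.4; c'Δl = 16.85; W sinα = 43.0
Slice 4: Δl = 1.2/cos54.2° = 2.051 m; N'_4 = 24·cos54.2° = 14.0; c'Δl = 19.69; W sinα = 19.5
Σc'Δl = 97.5 kN/m; ΣN' = 294.6 kN/m; ΣW sinα = 145.9 kN/m
Resisting = 97.5 + 294.6·tan20.5° = 97.5 + 110.1 = 207.6 kN/m
FS = 207.6 / 145.9 = 1.423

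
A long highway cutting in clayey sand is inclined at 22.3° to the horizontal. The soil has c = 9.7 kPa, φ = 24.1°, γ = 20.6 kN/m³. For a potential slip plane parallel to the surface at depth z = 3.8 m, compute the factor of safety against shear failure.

For an infinite slope with a slip plane parallel to the surface (no pore pressure): FS = [c + γz cos²β tanφ] / [γz sinβ cosβ].
γz = 20.6·3.8 = 78.28 kN/m²
Numerator = 9.7 + 78.28·cos²22.3°·tan24.1° = 9.7 + 78.28·0.8560·0.4473 = 39.674 kPa
Denominator = 78.28·sin22.3°·cos22.3° = 78.28·0.3795·0.9252 = 27.482 kPa
FS = 39.674 / 27.482 = 1.444

FS = 1.44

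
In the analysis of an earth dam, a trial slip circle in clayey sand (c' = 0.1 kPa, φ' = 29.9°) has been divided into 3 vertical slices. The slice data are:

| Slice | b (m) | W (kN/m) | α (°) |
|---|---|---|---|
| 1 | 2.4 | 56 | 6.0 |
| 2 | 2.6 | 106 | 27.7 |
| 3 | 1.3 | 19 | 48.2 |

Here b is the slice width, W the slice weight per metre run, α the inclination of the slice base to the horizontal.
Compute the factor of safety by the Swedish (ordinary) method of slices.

FS = 1.36

Ordinary method of slices: FS = Σ[c'·Δl_i + (W_i cosα_i)·tanφ'] / Σ W_i sinα_i, with Δl_i = b_i / cosα_i.
Slice 1: Δl = 2.4/cos6.0° = 2.413 m; N'_1 = 56·cos6.0° = 55.7; c'Δl = 0.24; W sinα = 5.9
Slice 2: Δl = 2.6/cos27.7° = 2.937 m; N'_2 = 106·cos27.7° = 93.9; c'Δl = 0.29; W sinα = 49.3
Slice 3: Δl = 1.3/cos48.2° = 1.950 m; N'_3 = 19·cos48.2° = 12.7; c'Δl = 0.20; W sinα = 14.2
Σc'Δl = 0.7 kN/m; ΣN' = 162.2 kN/m; ΣW sinα = 69.3 kN/m
Resisting = 0.7 + 162.2·tan29.9° = 0.7 + 93.3 = 94.0 kN/m
FS = 94.0 / 69.3 = 1.357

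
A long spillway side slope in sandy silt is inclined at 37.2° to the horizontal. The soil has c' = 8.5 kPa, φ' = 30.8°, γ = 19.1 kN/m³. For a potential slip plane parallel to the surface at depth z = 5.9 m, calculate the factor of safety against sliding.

FS = 0.94

For an infinite slope with a slip plane parallel to the surface (no pore pressure): FS = [c' + γz cos²β tanφ'] / [γz sinβ cosβ].
γz = 19.1·5.9 = 112.69 kN/m²
Numerator = 8.5 + 112.69·cos²37.2°·tan30.8° = 8.5 + 112.69·0.6345·0.5961 = 51.121 kPa
Denominator = 112.69·sin37.2°·cos37.2° = 112.69·0.6046·0.7965 = 54.269 kPa
FS = 51.121 / 54.269 = 0.942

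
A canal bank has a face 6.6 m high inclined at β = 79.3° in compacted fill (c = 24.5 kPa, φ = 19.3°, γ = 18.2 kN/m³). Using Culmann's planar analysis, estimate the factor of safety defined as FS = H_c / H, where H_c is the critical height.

FS = 1.51

H_c = (4c/γ) · sinβ cosφ / [1 − cos(β − φ)]
    = (4·24.5/18.2) · sin79.3°·cos19.3° / [1 − cos60.0°]
    = 5.385 · 0.9274 / 0.5000 = 9.99 m
FS = H_c / H = 9.99 / 6.6 = 1.513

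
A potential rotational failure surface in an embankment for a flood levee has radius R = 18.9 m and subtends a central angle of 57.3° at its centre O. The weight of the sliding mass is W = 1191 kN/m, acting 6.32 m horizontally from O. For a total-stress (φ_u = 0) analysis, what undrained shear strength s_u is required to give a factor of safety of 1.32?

FS = s_u·L_a·R / (W·d), so s_u = FS·W·d / (L_a·R).
Arc length L_a = R·θ = 18.9·(57.3°·π/180) = 18.9·1.0001 = 18.90 m
s_u = 1.32·1191·6.32 / (18.90·18.9) = 9935.8 / 357.24 = 27.81 kPa

s_u = 27.8 kPa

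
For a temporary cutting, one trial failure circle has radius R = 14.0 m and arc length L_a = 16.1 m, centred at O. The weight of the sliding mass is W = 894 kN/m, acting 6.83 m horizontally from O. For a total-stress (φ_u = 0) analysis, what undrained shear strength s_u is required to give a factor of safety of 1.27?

FS = s_u·L_a·R / (W·d), so s_u = FS·W·d / (L_a·R).
s_u = 1.27·894·6.83 / (16.10·14.0) = 7754.6 / 225.40 = 34.40 kPa

s_u = 34.4 kPa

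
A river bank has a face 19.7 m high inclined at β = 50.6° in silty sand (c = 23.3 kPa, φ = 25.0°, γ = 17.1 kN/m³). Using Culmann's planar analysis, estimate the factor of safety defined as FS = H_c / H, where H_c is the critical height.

H_c = (4c/γ) · sinβ cosφ / [1 − cos(β − φ)]
    = (4·23.3/17.1) · sin50.6°·cos25.0° / [1 − cos25.6°]
    = 5.450 · 0.7003 / 0.0982 = 38.88 m
FS = H_c / H = 38.88 / 19.7 = 1.974

FS = 1.97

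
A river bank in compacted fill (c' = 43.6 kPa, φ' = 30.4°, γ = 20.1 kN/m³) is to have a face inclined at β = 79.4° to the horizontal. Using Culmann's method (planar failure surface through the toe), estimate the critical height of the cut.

Culmann's analysis gives the critical failure plane at α_cr = (β + φ')/2 = (79.4 + 30.4)/2 = 54.9°, and the critical height
H_c = (4c'/γ) · sinβ cosφ' / [1 − cos(β − φ')]
    = (4·43.6/20.1) · sin79.4°·cos30.4° / [1 − cos(49.0°)]
    = 8.677 · 0.9829·0.8625 / [1 − 0.6561]
    = 8.677 · 0.8478 / 0.3439
    = 21.39 m

H_c = 21.39 m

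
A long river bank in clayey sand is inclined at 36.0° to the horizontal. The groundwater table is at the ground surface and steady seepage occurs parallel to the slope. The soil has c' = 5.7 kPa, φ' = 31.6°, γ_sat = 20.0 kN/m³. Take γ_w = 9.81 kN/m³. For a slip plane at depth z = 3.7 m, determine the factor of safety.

With seepage parallel to the slope and the water table at the surface, the effective normal stress on the slip plane uses the buoyant unit weight γ' = γ_sat − γ_w while the driving shear stress uses γ_sat:
FS = [c' + γ' z cos²β tanφ'] / [γ_sat z sinβ cosβ]
γ' = 20.0 − 9.81 = 10.19 kN/m³
Numerator = 5.7 + 10.19·3.7·cos²36.0°·tan31.6° = 5.7 + 10.19·3.7·0.6545·0.6152 = 20.881 kPa
Denominator = 20.0·3.7·sin36.0°·cos36.0° = 20.0·3.7·0.5878·0.8090 = 35.189 kPa
FS = 20.881 / 35.189 = 0.593

FS = 0.59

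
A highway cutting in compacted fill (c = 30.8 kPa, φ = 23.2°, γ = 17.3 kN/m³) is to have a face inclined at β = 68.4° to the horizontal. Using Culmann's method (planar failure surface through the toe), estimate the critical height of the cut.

H_c = 20.60 m

Culmann's analysis gives the critical failure plane at α_cr = (β + φ)/2 = (68.4 + 23.2)/2 = 45.8°, and the critical height
H_c = (4c/γ) · sinβ cosφ / [1 − cos(β − φ)]
    = (4·30.8/17.3) · sin68.4°·cos23.2° / [1 − cos(45.2°)]
    = 7.121 · 0.9298·0.9191 / [1 − 0.7046]
    = 7.121 · 0.8546 / 0.2954
    = 20.60 m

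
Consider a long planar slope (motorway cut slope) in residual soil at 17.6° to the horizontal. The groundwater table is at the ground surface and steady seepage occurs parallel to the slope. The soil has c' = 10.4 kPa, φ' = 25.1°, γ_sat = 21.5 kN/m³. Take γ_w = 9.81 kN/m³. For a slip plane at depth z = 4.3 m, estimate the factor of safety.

With seepage parallel to the slope and the water table at the surface, the effective normal stress on the slip plane uses the buoyant unit weight γ' = γ_sat − γ_w while the driving shear stress uses γ_sat:
FS = [c' + γ' z cos²β tanφ'] / [γ_sat z sinβ cosβ]
γ' = 21.5 − 9.81 = 11.69 kN/m³
Numerator = 10.4 + 11.69·4.3·cos²17.6°·tan25.1° = 10.4 + 11.69·4.3·0.9086·0.4684 = 31.794 kPa
Denominator = 21.5·4.3·sin17.6°·cos17.6° = 21.5·4.3·0.3024·0.9532 = 26.646 kPa
FS = 31.794 / 26.646 = 1.193

FS = 1.19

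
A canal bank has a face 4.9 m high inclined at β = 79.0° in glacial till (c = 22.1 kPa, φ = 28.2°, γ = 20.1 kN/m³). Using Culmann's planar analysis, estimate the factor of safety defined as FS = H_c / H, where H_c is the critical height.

FS = 2.11

H_c = (4c/γ) · sinβ cosφ / [1 − cos(β − φ)]
    = (4·22.1/20.1) · sin79.0°·cos28.2° / [1 − cos50.8°]
    = 4.398 · 0.8651 / 0.3680 = 10.34 m
FS = H_c / H = 10.34 / 4.9 = 2.110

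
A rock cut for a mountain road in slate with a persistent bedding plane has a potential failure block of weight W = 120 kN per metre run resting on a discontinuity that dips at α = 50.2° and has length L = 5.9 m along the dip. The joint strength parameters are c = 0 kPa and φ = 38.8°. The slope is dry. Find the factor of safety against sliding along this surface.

FS = 0.67

Resolving the block weight along and normal to the plane and applying the Mohr–Coulomb strength on the joint:
N' = W cosα = 120·cos50.2° = 76.8 kN/m
Driving force T = W sinα = 120·sin50.2° = 92.2 kN/m
Resisting force R = c·L + N'·tanφ = 0·5.9 + 76.8·tan38.8° = 0.0 + 61.8 = 61.8 kN/m
FS = R / T = 61.8 / 92.2 = 0.670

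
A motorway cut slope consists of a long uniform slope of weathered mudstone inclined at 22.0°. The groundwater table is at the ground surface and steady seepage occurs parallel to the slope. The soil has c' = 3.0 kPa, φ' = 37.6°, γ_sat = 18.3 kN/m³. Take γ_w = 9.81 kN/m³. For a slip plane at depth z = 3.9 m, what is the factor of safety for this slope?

FS = 1.01

With seepage parallel to the slope and the water table at the surface, the effective normal stress on the slip plane uses the buoyant unit weight γ' = γ_sat − γ_w while the driving shear stress uses γ_sat:
FS = [c' + γ' z cos²β tanφ'] / [γ_sat z sinβ cosβ]
γ' = 18.3 − 9.81 = 8.49 kN/m³
Numerator = 3.0 + 8.49·3.9·cos²22.0°·tan37.6° = 3.0 + 8.49·3.9·0.8597·0.7701 = 24.921 kPa
Denominator = 18.3·3.9·sin22.0°·cos22.0° = 18.3·3.9·0.3746·0.9272 = 24.789 kPa
FS = 24.921 / 24.789 = 1.005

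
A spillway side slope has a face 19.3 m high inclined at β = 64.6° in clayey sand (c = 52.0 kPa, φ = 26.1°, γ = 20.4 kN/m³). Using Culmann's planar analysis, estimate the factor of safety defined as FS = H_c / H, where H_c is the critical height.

FS = 1.97

H_c = (4c/γ) · sinβ cosφ / [1 − cos(β − φ)]
    = (4·52.0/20.4) · sin64.6°·cos26.1° / [1 − cos38.5°]
    = 10.196 · 0.8112 / 0.2174 = 38.05 m
FS = H_c / H = 38.05 / 19.3 = 1.971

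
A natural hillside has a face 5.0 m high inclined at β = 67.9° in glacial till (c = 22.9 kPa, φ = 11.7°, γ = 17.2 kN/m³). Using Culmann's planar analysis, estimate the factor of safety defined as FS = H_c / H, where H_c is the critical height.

FS = 2.18

H_c = (4c/γ) · sinβ cosφ / [1 − cos(β − φ)]
    = (4·22.9/17.2) · sin67.9°·cos11.7° / [1 − cos56.2°]
    = 5.326 · 0.9073 / 0.4437 = 10.89 m
FS = H_c / H = 10.89 / 5.0 = 2.178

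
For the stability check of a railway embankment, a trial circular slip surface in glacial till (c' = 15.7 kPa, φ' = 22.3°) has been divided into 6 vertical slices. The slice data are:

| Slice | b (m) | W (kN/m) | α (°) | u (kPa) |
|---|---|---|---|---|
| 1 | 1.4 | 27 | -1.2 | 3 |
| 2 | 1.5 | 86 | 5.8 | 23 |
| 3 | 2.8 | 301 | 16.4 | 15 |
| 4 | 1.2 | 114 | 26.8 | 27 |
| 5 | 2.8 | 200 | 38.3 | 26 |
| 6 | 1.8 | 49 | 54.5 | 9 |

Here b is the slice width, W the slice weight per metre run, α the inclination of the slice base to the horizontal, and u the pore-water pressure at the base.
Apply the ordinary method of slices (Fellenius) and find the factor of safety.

FS = 1.30

Ordinary method of slices: FS = Σ[c'·Δl_i + (W_i cosα_i − u_i·Δl_i)·tanφ'] / Σ W_i sinα_i, with Δl_i = b_i / cosα_i.
Slice 1: Δl = 1.4/cos(-1.2°) = 1.400 m; N'_1 = 27·cos(-1.2°) − 3·1.400 = 22.8; c'Δl = 21.98; W sinα = -0.6
Slice 2: Δl = 1.5/cos5.8° = 1.508 m; N'_2 = 86·cos5.8° − 23·1.508 = 50.9; c'Δl = 23.67; W sinα = 8.7
Slice 3: Δl = 2.8/cos16.4° = 2.919 m; N'_3 = 301·cos16.4° − 15·2.919 = 245.0; c'Δl = 45.82; W sinα = 85.0
Slice 4: Δl = 1.2/cos26.8° = 1.344 m; N'_4 = 114·cos26.8° − 27·1.344 = 65.5; c'Δl = 21.11; W sinα = 51.4
Slice 5: Δl = 2.8/cos38.3° = 3.568 m; N'_5 = 200·cos38.3° − 26·3.568 = 64.2; c'Δl = 56.02; W sinα = 124.0
Slice 6: Δl = 1.8/cos54.5° = 3.100 m; N'_6 = 49·cos54.5° − 9·3.100 = 0.6; c'Δl = 48.67; W sinα = 39.9
Σc'Δl = 217.3 kN/m; ΣN' = 448.9 kN/m; ΣW sinα = 308.4 kN/m
Resisting = 217.3 + 448.9·tan22.3° = 217.3 + 184.1 = 401.4 kN/m
FS = 401.4 / 308.4 = 1.302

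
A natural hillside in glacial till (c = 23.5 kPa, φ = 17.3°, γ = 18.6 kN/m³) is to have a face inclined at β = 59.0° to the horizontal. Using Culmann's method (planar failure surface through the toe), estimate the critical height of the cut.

Culmann's analysis gives the critical failure plane at α_cr = (β + φ)/2 = (59.0 + 17.3)/2 = 38.1°, and the critical height
H_c = (4c/γ) · sinβ cosφ / [1 − cos(β − φ)]
    = (4·23.5/18.6) · sin59.0°·cos17.3° / [1 − cos(41.7°)]
    = 5.054 · 0.8572·0.9548 / [1 − 0.7466]
    = 5.054 · 0.8184 / 0.2534
    = 16.32 m

H_c = 16.32 m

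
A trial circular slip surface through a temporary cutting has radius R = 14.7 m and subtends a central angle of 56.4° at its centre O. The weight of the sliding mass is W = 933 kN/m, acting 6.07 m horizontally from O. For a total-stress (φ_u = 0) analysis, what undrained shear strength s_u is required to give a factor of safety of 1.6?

FS = s_u·L_a·R / (W·d), so s_u = FS·W·d / (L_a·R).
Arc length L_a = R·θ = 14.7·(56.4°·π/180) = 14.7·0.9844 = 14.47 m
s_u = 1.6·933·6.07 / (14.47·14.7) = 9061.3 / 212.71 = 42.60 kPa

s_u = 42.6 kPa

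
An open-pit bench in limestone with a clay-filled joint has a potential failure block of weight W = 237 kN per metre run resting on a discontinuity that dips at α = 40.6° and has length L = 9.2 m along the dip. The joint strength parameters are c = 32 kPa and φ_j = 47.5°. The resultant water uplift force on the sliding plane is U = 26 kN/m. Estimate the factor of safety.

Resolving the block weight along and normal to the plane and applying the Mohr–Coulomb strength on the joint:
N' = W cosα − U = 237·cos40.6° − 26 = 153.9 kN/m
Driving force T = W sinα = 237·sin40.6° = 154.2 kN/m
Resisting force R = c·L + N'·tanφ_j = 32·9.2 + 153.9·tan47.5° = 294.4 + 168.0 = 462.4 kN/m
FS = R / T = 462.4 / 154.2 = 2.998

FS = 3.00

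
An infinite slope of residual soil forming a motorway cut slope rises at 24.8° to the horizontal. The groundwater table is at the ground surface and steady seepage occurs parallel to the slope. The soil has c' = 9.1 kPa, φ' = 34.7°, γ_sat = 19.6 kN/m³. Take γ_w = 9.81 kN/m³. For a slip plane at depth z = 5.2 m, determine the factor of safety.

FS = 0.98

With seepage parallel to the slope and the water table at the surface, the effective normal stress on the slip plane uses the buoyant unit weight γ' = γ_sat − γ_w while the driving shear stress uses γ_sat:
FS = [c' + γ' z cos²β tanφ'] / [γ_sat z sinβ cosβ]
γ' = 19.6 − 9.81 = 9.79 kN/m³
Numerator = 9.1 + 9.79·5.2·cos²24.8°·tan34.7° = 9.1 + 9.79·5.2·0.8241·0.6924 = 38.148 kPa
Denominator = 19.6·5.2·sin24.8°·cos24.8° = 19.6·5.2·0.4195·0.9078 = 38.808 kPa
FS = 38.148 / 38.808 = 0.983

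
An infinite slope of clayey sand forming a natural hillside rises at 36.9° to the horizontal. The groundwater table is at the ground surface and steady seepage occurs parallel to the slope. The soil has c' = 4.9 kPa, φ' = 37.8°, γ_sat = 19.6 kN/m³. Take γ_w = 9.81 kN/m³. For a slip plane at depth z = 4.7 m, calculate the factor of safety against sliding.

FS = 0.63

With seepage parallel to the slope and the water table at the surface, the effective normal stress on the slip plane uses the buoyant unit weight γ' = γ_sat − γ_w while the driving shear stress uses γ_sat:
FS = [c' + γ' z cos²β tanφ'] / [γ_sat z sinβ cosβ]
γ' = 19.6 − 9.81 = 9.79 kN/m³
Numerator = 4.9 + 9.79·4.7·cos²36.9°·tan37.8° = 4.9 + 9.79·4.7·0.6395·0.7757 = 27.724 kPa
Denominator = 19.6·4.7·sin36.9°·cos36.9° = 19.6·4.7·0.6004·0.7997 = 44.231 kPa
FS = 27.724 / 44.231 = 0.627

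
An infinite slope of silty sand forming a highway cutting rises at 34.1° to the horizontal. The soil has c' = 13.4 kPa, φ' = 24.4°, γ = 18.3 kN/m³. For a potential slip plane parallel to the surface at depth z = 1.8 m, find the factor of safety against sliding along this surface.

For an infinite slope with a slip plane parallel to the surface (no pore pressure): FS = [c' + γz cos²β tanφ'] / [γz sinβ cosβ].
γz = 18.3·1.8 = 32.94 kN/m²
Numerator = 13.4 + 32.94·cos²34.1°·tan24.4° = 13.4 + 32.94·0.6857·0.4536 = 23.646 kPa
Denominator = 32.94·sin34.1°·cos34.1° = 32.94·0.5606·0.8281 = 15.292 kPa
FS = 23.646 / 15.292 = 1.546

FS = 1.55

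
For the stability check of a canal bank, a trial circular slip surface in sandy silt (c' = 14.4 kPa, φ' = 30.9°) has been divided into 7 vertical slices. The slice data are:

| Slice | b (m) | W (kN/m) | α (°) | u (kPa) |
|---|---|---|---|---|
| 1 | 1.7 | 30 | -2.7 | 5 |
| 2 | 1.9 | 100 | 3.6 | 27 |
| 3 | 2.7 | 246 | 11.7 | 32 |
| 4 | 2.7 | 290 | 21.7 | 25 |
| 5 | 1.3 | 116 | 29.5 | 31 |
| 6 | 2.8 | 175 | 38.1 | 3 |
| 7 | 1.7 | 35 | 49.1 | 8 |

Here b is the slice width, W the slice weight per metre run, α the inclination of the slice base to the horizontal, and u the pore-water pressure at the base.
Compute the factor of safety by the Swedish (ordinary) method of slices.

Ordinary method of slices: FS = Σ[c'·Δl_i + (W_i cosα_i − u_i·Δl_i)·tanφ'] / Σ W_i sinα_i, with Δl_i = b_i / cosα_i.
Slice 1: Δl = 1.7/cos(-2.7°) = 1.702 m; N'_1 = 30·cos(-2.7°) − 5·1.702 = 21.5; c'Δl = 24.51; W sinα = -1.4
Slice 2: Δl = 1.9/cos3.6° = 1.904 m; N'_2 = 100·cos3.6° − 27·1.904 = 48.4; c'Δl = 27.41; W sinα = 6.3
Slice 3: Δl = 2.7/cos11.7° = 2.757 m; N'_3 = 246·cos11.7° − 32·2.757 = 152.7; c'Δl = 39.70; W sinα = 49.9
Slice 4: Δl = 2.7/cos21.7° = 2.906 m; N'_4 = 290·cos21.7° − 25·2.906 = 196.8; c'Δl = 41.85; W sinα = 107.2
Slice 5: Δl = 1.3/cos29.5° = 1.494 m; N'_5 = 116·cos29.5° − 31·1.494 = 54.7; c'Δl = 21.51; W sinα = 57.1
Slice 6: Δl = 2.8/cos38.1° = 3.558 m; N'_6 = 175·cos38.1° − 3·3.558 = 127.0; c'Δl = 51.24; W sinα = 108.0
Slice 7: Δl = 1.7/cos49.1° = 2.596 m; N'_7 = 35·cos49.1° − 8·2.596 = 2.1; c'Δl = 37.39; W sinα = 26.5
Σc'Δl = 243.6 kN/m; ΣN' = 603.2 kN/m; ΣW sinα = 353.5 kN/m
Resisting = 243.6 + 603.2·tan30.9° = 243.6 + 361.0 = 604.6 kN/m
FS = 604.6 / 353.5 = 1.710

FS = 1.71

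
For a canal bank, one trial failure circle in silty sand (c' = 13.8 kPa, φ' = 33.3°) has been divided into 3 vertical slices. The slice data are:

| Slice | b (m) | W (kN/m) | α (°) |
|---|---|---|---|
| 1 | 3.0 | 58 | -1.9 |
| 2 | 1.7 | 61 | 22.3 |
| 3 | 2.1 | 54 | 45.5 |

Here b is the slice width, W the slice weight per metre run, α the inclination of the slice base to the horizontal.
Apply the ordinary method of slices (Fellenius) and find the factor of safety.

Ordinary method of slices: FS = Σ[c'·Δl_i + (W_i cosα_i)·tanφ'] / Σ W_i sinα_i, with Δl_i = b_i / cosα_i.
Slice 1: Δl = 3.0/cos(-1.9°) = 3.002 m; N'_1 = 58·cos(-1.9°) = 58.0; c'Δl = 41.42; W sinα = -1.9
Slice 2: Δl = 1.7/cos22.3° = 1.837 m; N'_2 = 61·cos22.3° = 56.4; c'Δl = 25.36; W sinα = 23.1
Slice 3: Δl = 2.1/cos45.5° = 2.996 m; N'_3 = 54·cos45.5° = 37.8; c'Δl = 41.35; W sinα = 38.5
Σc'Δl = 108.1 kN/m; ΣN' = 152.3 kN/m; ΣW sinα = 59.7 kN/m
Resisting = 108.1 + 152.3·tan33.3° = 108.1 + 100.0 = 208.1 kN/m
FS = 208.1 / 59.7 = 3.484

FS = 3.48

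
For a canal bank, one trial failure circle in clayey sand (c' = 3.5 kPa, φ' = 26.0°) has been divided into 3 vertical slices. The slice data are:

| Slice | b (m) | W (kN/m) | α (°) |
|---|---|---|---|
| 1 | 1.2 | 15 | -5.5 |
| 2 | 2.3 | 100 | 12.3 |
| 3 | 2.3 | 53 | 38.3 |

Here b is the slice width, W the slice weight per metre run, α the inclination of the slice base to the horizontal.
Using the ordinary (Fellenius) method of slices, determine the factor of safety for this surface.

Ordinary method of slices: FS = Σ[c'·Δl_i + (W_i cosα_i)·tanφ'] / Σ W_i sinα_i, with Δl_i = b_i / cosα_i.
Slice 1: Δl = 1.2/cos(-5.5°) = 1.206 m; N'_1 = 15·cos(-5.5°) = 14.9; c'Δl = 4.22; W sinα = -1.4
Slice 2: Δl = 2.3/cos12.3° = 2.354 m; N'_2 = 100·cos12.3° = 97.7; c'Δl = 8.24; W sinα = 21.3
Slice 3: Δl = 2.3/cos38.3° = 2.931 m; N'_3 = 53·cos38.3° = 41.6; c'Δl = 10.26; W sinα = 32.8
Σc'Δl = 22.7 kN/m; ΣN' = 154.2 kN/m; ΣW sinα = 52.7 kN/m
Resisting = 22.7 + 154.2·tan26.0° = 22.7 + 75.2 = 97.9 kN/m
FS = 97.9 / 52.7 = 1.858

FS = 1.86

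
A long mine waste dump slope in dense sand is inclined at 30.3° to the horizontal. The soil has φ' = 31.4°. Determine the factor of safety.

FS = 1.04

For a dry cohesionless infinite slope the factor of safety is FS = tanφ' / tanβ.
FS = tan31.4° / tan30.3° = 0.6104 / 0.5844 = 1.045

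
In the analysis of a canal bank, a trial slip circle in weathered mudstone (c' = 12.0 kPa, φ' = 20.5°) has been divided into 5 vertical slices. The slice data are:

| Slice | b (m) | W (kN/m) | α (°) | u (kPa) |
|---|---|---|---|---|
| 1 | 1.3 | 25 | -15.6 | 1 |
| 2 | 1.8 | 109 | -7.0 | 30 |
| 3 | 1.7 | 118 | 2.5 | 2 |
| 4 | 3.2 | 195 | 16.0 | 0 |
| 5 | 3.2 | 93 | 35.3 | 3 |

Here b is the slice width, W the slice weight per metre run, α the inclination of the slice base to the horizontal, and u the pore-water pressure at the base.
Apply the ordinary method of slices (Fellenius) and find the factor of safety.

Ordinary method of slices: FS = Σ[c'·Δl_i + (W_i cosα_i − u_i·Δl_i)·tanφ'] / Σ W_i sinα_i, with Δl_i = b_i / cosα_i.
Slice 1: Δl = 1.3/cos(-15.6°) = 1.350 m; N'_1 = 25·cos(-15.6°) − 1·1.350 = 22.7; c'Δl = 16.20; W sinα = -6.7
Slice 2: Δl = 1.8/cos(-7.0°) = 1.814 m; N'_2 = 109·cos(-7.0°) − 30·1.814 = 53.8; c'Δl = 21.76; W sinα = -13.3
Slice 3: Δl = 1.7/cos2.5° = 1.702 m; N'_3 = 118·cos2.5° − 2·1.702 = 114.5; c'Δl = 20.42; W sinα = 5.1
Slice 4: Δl = 3.2/cos16.0° = 3.329 m; N'_4 = 195·cos16.0° − 0·3.329 = 187.4; c'Δl = 39.95; W sinα = 53.7
Slice 5: Δl = 3.2/cos35.3° = 3.921 m; N'_5 = 93·cos35.3° − 3·3.921 = 64.1; c'Δl = 47.05; W sinα = 53.7
Σc'Δl = 145.4 kN/m; ΣN' = 442.6 kN/m; ΣW sinα = 92.6 kN/m
Resisting = 145.4 + 442.6·tan20.5° = 145.4 + 165.5 = 310.9 kN/m
FS = 310.9 / 92.6 = 3.356

FS = 3.36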